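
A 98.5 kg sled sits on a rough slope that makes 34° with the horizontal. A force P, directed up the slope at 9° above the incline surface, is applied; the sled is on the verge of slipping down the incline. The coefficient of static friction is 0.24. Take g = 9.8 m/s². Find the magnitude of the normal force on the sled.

N ≈ 743 N

On the verge of sliding down the incline, friction equals μN and acts up the slope.
Perpendicular: N + P sin 9° = W cos 34° = 800.3 N.
Along incline: P cos 9° + μN = W sin 34° with W sin 34° = 539.8 N.
Solving the pair for P and N: P = 366 N, N = 743 N (and f = μN = 178.3 N).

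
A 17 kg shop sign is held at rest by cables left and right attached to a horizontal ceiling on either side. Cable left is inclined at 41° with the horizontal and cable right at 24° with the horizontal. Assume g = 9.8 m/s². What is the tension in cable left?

Weight W = 17 × 9.8 = 166.6 N acts straight down.
Horizontal: T_left cos 41° = T_right cos 24°  →  T_right = 0.8261 T_left.
Vertical: T_left sin 41° + T_right sin 24° = 166.6.
Substituting the horizontal relation into the vertical equation gives 0.9921 T_left = 166.6, so T_left = 167.9 N.

T_left ≈ 168 N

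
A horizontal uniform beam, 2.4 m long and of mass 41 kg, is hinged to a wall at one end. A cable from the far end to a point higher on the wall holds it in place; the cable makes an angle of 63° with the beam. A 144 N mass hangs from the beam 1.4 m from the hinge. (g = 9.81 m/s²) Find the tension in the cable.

T ≈ 320 N

Take torques about the hinge: T sin 63° · 2.4 = 41×9.81×1.2 + 144×1.4 = 684.25 N·m.
So T = 684.25 / (0.8910 × 2.4) = 319.98 N.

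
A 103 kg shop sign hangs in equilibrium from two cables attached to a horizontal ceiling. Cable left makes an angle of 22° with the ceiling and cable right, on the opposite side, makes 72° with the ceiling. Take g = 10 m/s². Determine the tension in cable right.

Weight W = 103 × 10 = 1030 N acts straight down.
Horizontal: T_left cos 22° = T_right cos 72°  →  T_left = 0.3333 T_right.
Vertical: T_left sin 22° + T_right sin 72° = 1030.
Substituting the horizontal relation into the vertical equation gives 1.076 T_right = 1030, so T_right = 957.3 N.

T_right ≈ 957 N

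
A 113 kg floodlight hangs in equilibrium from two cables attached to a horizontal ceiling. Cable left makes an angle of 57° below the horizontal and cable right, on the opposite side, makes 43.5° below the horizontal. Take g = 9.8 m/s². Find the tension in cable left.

Weight W = 113 × 9.8 = 1107 N acts straight down.
Horizontal: T_left cos 57° = T_right cos 43.5°  →  T_right = 0.7508 T_left.
Vertical: T_left sin 57° + T_right sin 43.5° = 1107.
Substituting the horizontal relation into the vertical equation gives 1.356 T_left = 1107, so T_left = 817 N.

T_left ≈ 817 N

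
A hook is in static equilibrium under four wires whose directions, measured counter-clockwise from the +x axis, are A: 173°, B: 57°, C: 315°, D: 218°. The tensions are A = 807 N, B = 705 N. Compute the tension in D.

T_D ≈ 194 N

Resolve: ΣF_x = 807 cos 173° + 705 cos 57° + T_C cos 315° + T_D cos 218° = 0.
        ΣF_y = 807 sin 173° + 705 sin 57° + T_C sin 315° + T_D sin 218° = 0.
The known terms sum to (-417, 689.6) N, so 0.7071 T_C − 0.7880 T_D = 417 and -0.7071 T_C − 0.6157 T_D = -689.6.
Solving simultaneously: T_C = 806.2 N, T_D = 194.2 N.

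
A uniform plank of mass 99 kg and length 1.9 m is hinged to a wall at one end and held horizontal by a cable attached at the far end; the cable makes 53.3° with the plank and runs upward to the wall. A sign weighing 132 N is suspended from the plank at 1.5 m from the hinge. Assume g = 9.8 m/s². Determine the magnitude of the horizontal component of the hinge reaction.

H_x ≈ 439 N

Take torques about the hinge: T sin 53.3° · 1.9 = 99×9.8×0.95 + 132×1.5 = 1119.7 N·m.
So T = 1119.7 / (0.8018 × 1.9) = 735.01 N.
ΣF_x = 0: H_x = T cos 53.3° = 439.26 N.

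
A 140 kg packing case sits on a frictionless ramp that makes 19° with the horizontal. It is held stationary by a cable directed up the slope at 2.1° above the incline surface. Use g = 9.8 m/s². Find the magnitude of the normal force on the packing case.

Take axes along and perpendicular to the incline. Weight components: W sin 19° = 446.7 N down-slope, W cos 19° = 1297 N into the surface.
Along incline: T cos 2.1° = W sin 19° → T = 447 N.
Perpendicular: N = W cos 19° − T sin 2.1° = 1281 N.

N ≈ 1280 N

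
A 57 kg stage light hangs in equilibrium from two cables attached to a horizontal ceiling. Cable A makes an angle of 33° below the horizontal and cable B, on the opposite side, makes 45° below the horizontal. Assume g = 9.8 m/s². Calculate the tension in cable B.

T_B ≈ 479 N

Weight W = 57 × 9.8 = 558.6 N acts straight down.
Horizontal: T_A cos 33° = T_B cos 45°  →  T_A = 0.8431 T_B.
Vertical: T_A sin 33° + T_B sin 45° = 558.6.
Substituting the horizontal relation into the vertical equation gives 1.166 T_B = 558.6, so T_B = 478.9 N.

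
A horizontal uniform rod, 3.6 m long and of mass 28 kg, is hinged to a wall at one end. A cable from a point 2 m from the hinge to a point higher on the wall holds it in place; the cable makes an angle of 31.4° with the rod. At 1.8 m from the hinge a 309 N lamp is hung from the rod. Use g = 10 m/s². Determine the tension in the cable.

Take torques about the hinge: T sin 31.4° · 2 = 28×10×1.8 + 309×1.8 = 1060.2 N·m.
So T = 1060.2 / (0.5210 × 2) = 1017.4 N.

T ≈ 1020 N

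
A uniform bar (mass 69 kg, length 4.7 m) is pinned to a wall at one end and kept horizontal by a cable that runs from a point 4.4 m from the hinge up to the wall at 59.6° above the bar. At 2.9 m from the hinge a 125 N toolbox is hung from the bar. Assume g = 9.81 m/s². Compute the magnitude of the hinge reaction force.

|H| ≈ 443 N

Take torques about the hinge: T sin 59.6° · 4.4 = 69×9.81×2.35 + 125×2.9 = 1953.2 N·m.
So T = 1953.2 / (0.8625 × 4.4) = 514.67 N.
ΣF_x = 0: H_x = T cos 59.6° = 260.44 N.
ΣF_y = 0: H_y = (69×9.81 + 125) − T sin 59.6° = 801.89 − 443.91 = 357.98 N.
|H| = √(H_x² + H_y²) = √((260.44)² + (357.98)²) = 442.7 N.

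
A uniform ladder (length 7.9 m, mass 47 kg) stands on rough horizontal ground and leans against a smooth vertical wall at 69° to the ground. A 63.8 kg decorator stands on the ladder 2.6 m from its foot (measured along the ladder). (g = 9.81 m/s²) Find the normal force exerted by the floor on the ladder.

N_floor ≈ 1090 N

ΣF_y = 0: N_floor = 47×9.81 + 63.8×9.81 = 1086.9 N.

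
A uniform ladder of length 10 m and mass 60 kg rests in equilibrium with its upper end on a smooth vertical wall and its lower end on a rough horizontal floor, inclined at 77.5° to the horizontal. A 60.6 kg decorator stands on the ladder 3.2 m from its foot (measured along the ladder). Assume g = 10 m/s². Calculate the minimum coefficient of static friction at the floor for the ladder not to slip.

μ_min ≈ 0.0908

ΣF_y = 0: N_floor = 60×10 + 60.6×10 = 1206 N.
Torques about the foot: N_wall · 10 sin 77.5° = 60×10×5 cos 77.5° + 60.6×10×3.2 cos 77.5° → N_wall = 109.5 N.
ΣF_x = 0: f_floor = N_wall = 109.5 N.
μ_min = f_floor / N_floor = 109.5 / 1206 = 0.0908.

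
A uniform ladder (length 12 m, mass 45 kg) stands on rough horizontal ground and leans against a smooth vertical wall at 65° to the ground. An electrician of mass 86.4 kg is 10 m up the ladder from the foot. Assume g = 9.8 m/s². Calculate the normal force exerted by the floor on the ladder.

ΣF_y = 0: N_floor = 45×9.8 + 86.4×9.8 = 1287.7 N.

N_floor ≈ 1290 N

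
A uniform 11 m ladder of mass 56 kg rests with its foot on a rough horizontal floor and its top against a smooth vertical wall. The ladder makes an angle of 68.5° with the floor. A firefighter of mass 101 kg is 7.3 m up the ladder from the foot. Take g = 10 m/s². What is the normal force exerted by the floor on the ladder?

ΣF_y = 0: N_floor = 56×10 + 101×10 = 1570 N.

N_floor ≈ 1570 N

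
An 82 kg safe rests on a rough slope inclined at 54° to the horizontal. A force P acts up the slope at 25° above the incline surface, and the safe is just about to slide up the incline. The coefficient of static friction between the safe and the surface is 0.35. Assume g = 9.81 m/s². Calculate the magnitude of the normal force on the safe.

N ≈ 146 N

On the verge of sliding up the incline, friction equals μN and acts down the slope.
Perpendicular: N + P sin 25° = W cos 54° = 472.8 N.
Along incline: P cos 25° = W sin 54° + μN  with W sin 54° = 650.8 N.
Solving the pair for P and N: P = 774.3 N, N = 145.6 N (and f = μN = 50.96 N).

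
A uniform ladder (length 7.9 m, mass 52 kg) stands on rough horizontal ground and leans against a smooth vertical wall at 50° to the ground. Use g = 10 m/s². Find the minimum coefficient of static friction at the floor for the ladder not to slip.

ΣF_y = 0: N_floor = 52×10 = 520 N.
Torques about the foot: N_wall · 7.9 sin 50° = 52×10×3.95 cos 50° → N_wall = 218.17 N.
ΣF_x = 0: f_floor = N_wall = 218.17 N.
μ_min = f_floor / N_floor = 218.17 / 520 = 0.4195.

μ_min ≈ 0.420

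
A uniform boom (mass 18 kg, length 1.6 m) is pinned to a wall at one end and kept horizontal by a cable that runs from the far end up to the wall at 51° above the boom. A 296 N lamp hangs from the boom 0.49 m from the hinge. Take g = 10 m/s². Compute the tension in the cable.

T ≈ 232 N

Take torques about the hinge: T sin 51° · 1.6 = 18×10×0.8 + 296×0.49 = 289.04 N·m.
So T = 289.04 / (0.7771 × 1.6) = 232.45 N.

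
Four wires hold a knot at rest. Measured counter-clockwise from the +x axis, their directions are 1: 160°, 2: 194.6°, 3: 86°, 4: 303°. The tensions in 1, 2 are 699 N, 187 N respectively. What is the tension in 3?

Resolve: ΣF_x = 699 cos 160° + 187 cos 194.6° + T_3 cos 86° + T_4 cos 303° = 0.
        ΣF_y = 699 sin 160° + 187 sin 194.6° + T_3 sin 86° + T_4 sin 303° = 0.
The known terms sum to (-837.8, 191.9) N, so 0.0698 T_3 + 0.5446 T_4 = 837.8 and 0.9976 T_3 − 0.8387 T_4 = -191.9.
Solving simultaneously: T_3 = 993.8 N, T_4 = 1411 N.

T_3 ≈ 994 N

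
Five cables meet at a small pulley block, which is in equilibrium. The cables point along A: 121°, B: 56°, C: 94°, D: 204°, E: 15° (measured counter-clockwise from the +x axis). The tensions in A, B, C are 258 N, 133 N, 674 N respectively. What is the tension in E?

Resolve: ΣF_x = 258 cos 121° + 133 cos 56° + 674 cos 94° + T_D cos 204° + T_E cos 15° = 0.
        ΣF_y = 258 sin 121° + 133 sin 56° + 674 sin 94° + T_D sin 204° + T_E sin 15° = 0.
The known terms sum to (-105.5, 1004) N, so -0.9135 T_D + 0.9659 T_E = 105.5 and -0.4067 T_D + 0.2588 T_E = -1004.
Solving simultaneously: T_D = 6372 N, T_E = 6136 N.

T_E ≈ 6140 N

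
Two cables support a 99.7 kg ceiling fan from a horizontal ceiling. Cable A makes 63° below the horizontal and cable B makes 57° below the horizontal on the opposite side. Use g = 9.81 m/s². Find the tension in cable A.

Weight W = 99.7 × 9.81 = 978.1 N acts straight down.
Horizontal: T_A cos 63° = T_B cos 57°  →  T_B = 0.8336 T_A.
Vertical: T_A sin 63° + T_B sin 57° = 978.1.
Substituting the horizontal relation into the vertical equation gives 1.59 T_A = 978.1, so T_A = 615.1 N.

T_A ≈ 615 N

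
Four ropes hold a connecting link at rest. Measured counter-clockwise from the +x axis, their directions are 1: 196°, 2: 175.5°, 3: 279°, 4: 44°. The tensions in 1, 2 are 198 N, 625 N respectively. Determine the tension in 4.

Resolve: ΣF_x = 198 cos 196° + 625 cos 175.5° + T_3 cos 279° + T_4 cos 44° = 0.
        ΣF_y = 198 sin 196° + 625 sin 175.5° + T_3 sin 279° + T_4 sin 44° = 0.
The known terms sum to (-813.4, -5.539) N, so 0.1564 T_3 + 0.7193 T_4 = 813.4 and -0.9877 T_3 + 0.6947 T_4 = 5.539.
Solving simultaneously: T_3 = 684.9 N, T_4 = 981.8 N.

T_4 ≈ 982 N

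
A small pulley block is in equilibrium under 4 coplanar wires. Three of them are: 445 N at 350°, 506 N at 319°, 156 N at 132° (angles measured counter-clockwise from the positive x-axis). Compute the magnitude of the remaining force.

F ≈ 774 N

Sum the known components: ΣF_x = 715.7 N, ΣF_y = -293.3 N.
For equilibrium the remaining force must supply (−ΣF_x, −ΣF_y) = (-715.7, 293.3) N.
Magnitude = √((-715.7)² + (293.3)²) = 773.5 N; direction = atan2(293.3, -715.7) = 157.7°.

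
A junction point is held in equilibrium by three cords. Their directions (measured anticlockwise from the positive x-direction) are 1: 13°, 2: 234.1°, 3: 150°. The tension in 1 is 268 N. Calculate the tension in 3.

T_3 ≈ 177 N

Resolve: ΣF_x = 268 cos 13° + T_2 cos 234.1° + T_3 cos 150° = 0.
        ΣF_y = 268 sin 13° + T_2 sin 234.1° + T_3 sin 150° = 0.
The known terms sum to (261.1, 60.29) N, so -0.5864 T_2 − 0.8660 T_3 = -261.1 and -0.8100 T_2 + 0.5000 T_3 = -60.29.
Solving simultaneously: T_2 = 183.7 N, T_3 = 177.1 N.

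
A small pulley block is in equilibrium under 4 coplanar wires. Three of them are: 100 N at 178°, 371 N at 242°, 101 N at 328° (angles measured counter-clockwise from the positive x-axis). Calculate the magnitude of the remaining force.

Sum the known components: ΣF_x = -188.5 N, ΣF_y = -377.6 N.
For equilibrium the remaining force must supply (−ΣF_x, −ΣF_y) = (188.5, 377.6) N.
Magnitude = √((188.5)² + (377.6)²) = 422 N; direction = atan2(377.6, 188.5) = 63.5°.

F ≈ 422 N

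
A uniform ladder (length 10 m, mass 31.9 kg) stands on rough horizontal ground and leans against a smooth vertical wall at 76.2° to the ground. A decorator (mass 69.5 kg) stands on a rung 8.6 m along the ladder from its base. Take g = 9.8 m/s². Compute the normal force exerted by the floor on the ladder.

N_floor ≈ 994 N

ΣF_y = 0: N_floor = 31.9×9.8 + 69.5×9.8 = 993.72 N.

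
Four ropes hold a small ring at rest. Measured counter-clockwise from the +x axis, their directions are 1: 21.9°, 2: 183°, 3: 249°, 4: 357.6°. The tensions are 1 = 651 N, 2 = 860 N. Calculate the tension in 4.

Resolve: ΣF_x = 651 cos 21.9° + 860 cos 183° + T_3 cos 249° + T_4 cos 357.6° = 0.
        ΣF_y = 651 sin 21.9° + 860 sin 183° + T_3 sin 249° + T_4 sin 357.6° = 0.
The known terms sum to (-254.8, 197.8) N, so -0.3584 T_3 + 0.9991 T_4 = 254.8 and -0.9336 T_3 − 0.0419 T_4 = -197.8.
Solving simultaneously: T_3 = 197.3 N, T_4 = 325.8 N.

T_4 ≈ 326 N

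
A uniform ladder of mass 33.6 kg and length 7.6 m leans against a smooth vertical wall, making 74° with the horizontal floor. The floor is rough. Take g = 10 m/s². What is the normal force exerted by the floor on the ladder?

ΣF_y = 0: N_floor = 33.6×10 = 336 N.

N_floor ≈ 336 N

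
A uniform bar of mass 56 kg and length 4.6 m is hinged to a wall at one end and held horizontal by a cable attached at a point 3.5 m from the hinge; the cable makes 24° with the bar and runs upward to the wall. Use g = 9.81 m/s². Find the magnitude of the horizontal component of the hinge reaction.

Take torques about the hinge: T sin 24° · 3.5 = 56×9.81×2.3 = 1263.5 N·m.
So T = 1263.5 / (0.4067 × 3.5) = 887.57 N.
ΣF_x = 0: H_x = T cos 24° = 810.84 N.

H_x ≈ 811 N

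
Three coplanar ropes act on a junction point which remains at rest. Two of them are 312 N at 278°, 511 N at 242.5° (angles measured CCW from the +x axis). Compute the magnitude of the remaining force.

F ≈ 786 N

Sum the known components: ΣF_x = -192.5 N, ΣF_y = -762.2 N.
For equilibrium the remaining force must supply (−ΣF_x, −ΣF_y) = (192.5, 762.2) N.
Magnitude = √((192.5)² + (762.2)²) = 786.2 N; direction = atan2(762.2, 192.5) = 75.8°.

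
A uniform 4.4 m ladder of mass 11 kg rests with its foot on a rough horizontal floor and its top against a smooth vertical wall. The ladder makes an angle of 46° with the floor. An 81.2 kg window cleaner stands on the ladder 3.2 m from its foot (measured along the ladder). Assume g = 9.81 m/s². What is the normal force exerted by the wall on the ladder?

Torques about the foot: N_wall · 4.4 sin 46° = 11×9.81×2.2 cos 46° + 81.2×9.81×3.2 cos 46° → N_wall = 611.55 N.

N_wall ≈ 612 N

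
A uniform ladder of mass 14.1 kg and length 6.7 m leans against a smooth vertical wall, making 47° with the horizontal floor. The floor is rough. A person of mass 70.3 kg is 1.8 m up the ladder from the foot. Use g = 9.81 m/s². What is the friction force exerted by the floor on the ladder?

Torques about the foot: N_wall · 6.7 sin 47° = 14.1×9.81×3.35 cos 47° + 70.3×9.81×1.8 cos 47° → N_wall = 237.27 N.
ΣF_x = 0: f_floor = N_wall = 237.27 N.

f ≈ 237 N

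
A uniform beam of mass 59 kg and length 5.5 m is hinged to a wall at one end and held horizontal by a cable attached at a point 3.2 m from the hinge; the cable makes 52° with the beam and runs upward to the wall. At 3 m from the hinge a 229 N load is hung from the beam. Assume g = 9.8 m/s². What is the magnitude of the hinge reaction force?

Take torques about the hinge: T sin 52° · 3.2 = 59×9.8×2.75 + 229×3 = 2277.1 N·m.
So T = 2277.1 / (0.7880 × 3.2) = 903.01 N.
ΣF_x = 0: H_x = T cos 52° = 555.95 N.
ΣF_y = 0: H_y = (59×9.8 + 229) − T sin 52° = 807.2 − 711.58 = 95.622 N.
|H| = √(H_x² + H_y²) = √((555.95)² + (95.622)²) = 564.11 N.

|H| ≈ 564 N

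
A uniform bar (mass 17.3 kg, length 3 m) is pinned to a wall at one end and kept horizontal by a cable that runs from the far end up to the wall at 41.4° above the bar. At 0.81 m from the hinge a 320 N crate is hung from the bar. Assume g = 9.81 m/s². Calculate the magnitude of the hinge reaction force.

Take torques about the hinge: T sin 41.4° · 3 = 17.3×9.81×1.5 + 320×0.81 = 513.77 N·m.
So T = 513.77 / (0.6613 × 3) = 258.96 N.
ΣF_x = 0: H_x = T cos 41.4° = 194.25 N.
ΣF_y = 0: H_y = (17.3×9.81 + 320) − T sin 41.4° = 489.71 − 171.26 = 318.46 N.
|H| = √(H_x² + H_y²) = √((194.25)² + (318.46)²) = 373.03 N.

|H| ≈ 373 N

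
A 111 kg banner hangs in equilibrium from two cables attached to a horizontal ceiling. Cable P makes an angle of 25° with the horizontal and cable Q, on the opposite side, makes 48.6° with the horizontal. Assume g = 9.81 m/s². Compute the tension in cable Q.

Weight W = 111 × 9.81 = 1089 N acts straight down.
Horizontal: T_P cos 25° = T_Q cos 48.6°  →  T_P = 0.7297 T_Q.
Vertical: T_P sin 25° + T_Q sin 48.6° = 1089.
Substituting the horizontal relation into the vertical equation gives 1.058 T_Q = 1089, so T_Q = 1029 N.

T_Q ≈ 1030 N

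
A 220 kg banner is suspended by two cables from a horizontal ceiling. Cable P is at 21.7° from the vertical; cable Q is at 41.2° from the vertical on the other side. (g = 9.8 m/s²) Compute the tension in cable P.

Angles from the horizontal: cable P is 90° − 21.7° = 68.3°, cable Q is 90° − 41.2° = 48.8°.
Weight W = 220 × 9.8 = 2156 N acts straight down.
Horizontal: T_P cos 68.3° = T_Q cos 48.8°  →  T_Q = 0.5613 T_P.
Vertical: T_P sin 68.3° + T_Q sin 48.8° = 2156.
Substituting the horizontal relation into the vertical equation gives 1.351 T_P = 2156, so T_P = 1595 N.

T_P ≈ 1600 N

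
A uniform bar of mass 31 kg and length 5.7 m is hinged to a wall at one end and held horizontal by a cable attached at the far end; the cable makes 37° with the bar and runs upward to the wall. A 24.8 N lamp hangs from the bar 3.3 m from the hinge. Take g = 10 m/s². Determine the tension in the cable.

T ≈ 281 N

Take torques about the hinge: T sin 37° · 5.7 = 31×10×2.85 + 24.8×3.3 = 965.34 N·m.
So T = 965.34 / (0.6018 × 5.7) = 281.41 N.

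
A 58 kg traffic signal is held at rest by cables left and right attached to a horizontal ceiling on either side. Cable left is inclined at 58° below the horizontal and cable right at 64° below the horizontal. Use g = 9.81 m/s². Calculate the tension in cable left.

T_left ≈ 294 N

Weight W = 58 × 9.81 = 569 N acts straight down.
Horizontal: T_left cos 58° = T_right cos 64°  →  T_right = 1.209 T_left.
Vertical: T_left sin 58° + T_right sin 64° = 569.
Substituting the horizontal relation into the vertical equation gives 1.935 T_left = 569, so T_left = 294.1 N.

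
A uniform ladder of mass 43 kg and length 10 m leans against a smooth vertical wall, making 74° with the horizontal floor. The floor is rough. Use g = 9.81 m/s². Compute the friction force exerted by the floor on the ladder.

Torques about the foot: N_wall · 10 sin 74° = 43×9.81×5 cos 74° → N_wall = 60.479 N.
ΣF_x = 0: f_floor = N_wall = 60.479 N.

f ≈ 60.5 N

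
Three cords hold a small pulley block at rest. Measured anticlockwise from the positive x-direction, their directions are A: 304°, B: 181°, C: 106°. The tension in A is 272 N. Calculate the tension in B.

T_B ≈ 87 N

Resolve: ΣF_x = 272 cos 304° + T_B cos 181° + T_C cos 106° = 0.
        ΣF_y = 272 sin 304° + T_B sin 181° + T_C sin 106° = 0.
The known terms sum to (152.1, -225.5) N, so -0.9998 T_B − 0.2756 T_C = -152.1 and -0.0175 T_B + 0.9613 T_C = 225.5.
Solving simultaneously: T_B = 87.02 N, T_C = 236.2 N.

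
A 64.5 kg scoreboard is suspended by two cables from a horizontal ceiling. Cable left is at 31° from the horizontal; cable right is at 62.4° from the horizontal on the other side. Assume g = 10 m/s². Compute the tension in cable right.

T_right ≈ 554 N

Weight W = 64.5 × 10 = 645 N acts straight down.
Horizontal: T_left cos 31° = T_right cos 62.4°  →  T_left = 0.5405 T_right.
Vertical: T_left sin 31° + T_right sin 62.4° = 645.
Substituting the horizontal relation into the vertical equation gives 1.165 T_right = 645, so T_right = 553.8 N.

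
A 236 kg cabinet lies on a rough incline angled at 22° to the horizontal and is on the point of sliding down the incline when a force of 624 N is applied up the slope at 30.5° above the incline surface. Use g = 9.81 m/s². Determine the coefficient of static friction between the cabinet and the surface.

On the verge of sliding down the incline, friction is at its maximum μN and acts up the slope.
Perpendicular to incline: N = W cos 22° − P sin 30.5° = 2147 − 316.7 = 1830 N.
Along incline: P cos 30.5° + μN = W sin 22° → μ = (W sin 22° − P cos 30.5°) / N = 0.1801.

μ ≈ 0.180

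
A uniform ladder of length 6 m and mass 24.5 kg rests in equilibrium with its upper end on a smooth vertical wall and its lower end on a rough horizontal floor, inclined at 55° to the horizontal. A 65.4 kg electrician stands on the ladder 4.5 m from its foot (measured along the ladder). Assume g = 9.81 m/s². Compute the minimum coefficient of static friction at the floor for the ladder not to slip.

μ_min ≈ 0.477

ΣF_y = 0: N_floor = 24.5×9.81 + 65.4×9.81 = 881.92 N.
Torques about the foot: N_wall · 6 sin 55° = 24.5×9.81×3 cos 55° + 65.4×9.81×4.5 cos 55° → N_wall = 421.07 N.
ΣF_x = 0: f_floor = N_wall = 421.07 N.
μ_min = f_floor / N_floor = 421.07 / 881.92 = 0.4774.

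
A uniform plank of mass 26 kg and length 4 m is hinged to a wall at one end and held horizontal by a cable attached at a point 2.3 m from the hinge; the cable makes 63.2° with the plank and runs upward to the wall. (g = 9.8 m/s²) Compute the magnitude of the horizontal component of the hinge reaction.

H_x ≈ 112 N

Take torques about the hinge: T sin 63.2° · 2.3 = 26×9.8×2 = 509.6 N·m.
So T = 509.6 / (0.8926 × 2.3) = 248.23 N.
ΣF_x = 0: H_x = T cos 63.2° = 111.92 N.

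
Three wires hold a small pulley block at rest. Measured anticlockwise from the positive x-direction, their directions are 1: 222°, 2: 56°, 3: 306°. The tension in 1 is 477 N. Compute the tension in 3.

Resolve: ΣF_x = 477 cos 222° + T_2 cos 56° + T_3 cos 306° = 0.
        ΣF_y = 477 sin 222° + T_2 sin 56° + T_3 sin 306° = 0.
The known terms sum to (-354.5, -319.2) N, so 0.5592 T_2 + 0.5878 T_3 = 354.5 and 0.8290 T_2 − 0.8090 T_3 = 319.2.
Solving simultaneously: T_2 = 504.8 N, T_3 = 122.8 N.

T_3 ≈ 123 N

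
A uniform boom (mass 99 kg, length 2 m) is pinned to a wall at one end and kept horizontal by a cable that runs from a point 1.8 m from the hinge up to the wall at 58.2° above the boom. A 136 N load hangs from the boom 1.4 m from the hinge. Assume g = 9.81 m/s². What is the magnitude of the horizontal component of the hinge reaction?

Take torques about the hinge: T sin 58.2° · 1.8 = 99×9.81×1 + 136×1.4 = 1161.6 N·m.
So T = 1161.6 / (0.8499 × 1.8) = 759.31 N.
ΣF_x = 0: H_x = T cos 58.2° = 400.12 N.

H_x ≈ 400 N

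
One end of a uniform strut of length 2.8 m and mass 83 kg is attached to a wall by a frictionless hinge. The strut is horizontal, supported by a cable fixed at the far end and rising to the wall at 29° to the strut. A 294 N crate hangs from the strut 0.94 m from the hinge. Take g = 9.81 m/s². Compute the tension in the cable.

Take torques about the hinge: T sin 29° · 2.8 = 83×9.81×1.4 + 294×0.94 = 1416.3 N·m.
So T = 1416.3 / (0.4848 × 2.8) = 1043.3 N.

T ≈ 1040 N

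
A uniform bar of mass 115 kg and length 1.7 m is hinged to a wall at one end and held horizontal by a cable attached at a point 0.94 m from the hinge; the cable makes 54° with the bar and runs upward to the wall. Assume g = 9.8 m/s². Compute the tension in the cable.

T ≈ 1260 N

Take torques about the hinge: T sin 54° · 0.94 = 115×9.8×0.85 = 957.95 N·m.
So T = 957.95 / (0.8090 × 0.94) = 1259.7 N.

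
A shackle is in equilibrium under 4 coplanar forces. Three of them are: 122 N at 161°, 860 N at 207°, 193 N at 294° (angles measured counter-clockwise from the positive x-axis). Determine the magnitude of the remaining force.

F ≈ 961 N

Sum the known components: ΣF_x = -803.1 N, ΣF_y = -527 N.
For equilibrium the remaining force must supply (−ΣF_x, −ΣF_y) = (803.1, 527) N.
Magnitude = √((803.1)² + (527)²) = 960.6 N; direction = atan2(527, 803.1) = 33.3°.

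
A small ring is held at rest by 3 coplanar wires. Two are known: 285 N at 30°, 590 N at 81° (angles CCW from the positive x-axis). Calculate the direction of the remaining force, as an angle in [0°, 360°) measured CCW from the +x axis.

θ ≈ 245°

Sum the known components: ΣF_x = 339.1 N, ΣF_y = 725.2 N.
For equilibrium the remaining force must supply (−ΣF_x, −ΣF_y) = (-339.1, -725.2) N.
Magnitude = √((-339.1)² + (-725.2)²) = 800.6 N; direction = atan2(-725.2, -339.1) = 244.9°.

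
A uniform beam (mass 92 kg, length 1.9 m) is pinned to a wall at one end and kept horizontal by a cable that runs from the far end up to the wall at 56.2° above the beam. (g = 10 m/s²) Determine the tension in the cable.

T ≈ 554 N

Take torques about the hinge: T sin 56.2° · 1.9 = 92×10×0.95 = 874 N·m.
So T = 874 / (0.8310 × 1.9) = 553.56 N.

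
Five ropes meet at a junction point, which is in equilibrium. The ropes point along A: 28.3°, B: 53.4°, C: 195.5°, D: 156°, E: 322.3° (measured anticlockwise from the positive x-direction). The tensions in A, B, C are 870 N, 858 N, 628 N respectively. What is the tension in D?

T_D ≈ 4850 N

Resolve: ΣF_x = 870 cos 28.3° + 858 cos 53.4° + 628 cos 195.5° + T_D cos 156° + T_E cos 322.3° = 0.
        ΣF_y = 870 sin 28.3° + 858 sin 53.4° + 628 sin 195.5° + T_D sin 156° + T_E sin 322.3° = 0.
The known terms sum to (672.4, 933.4) N, so -0.9135 T_D + 0.7912 T_E = -672.4 and 0.4067 T_D − 0.6115 T_E = -933.4.
Solving simultaneously: T_D = 4855 N, T_E = 4755 N.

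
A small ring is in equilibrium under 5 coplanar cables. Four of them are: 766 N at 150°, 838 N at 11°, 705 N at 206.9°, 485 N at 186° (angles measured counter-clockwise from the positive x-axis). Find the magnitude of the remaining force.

Sum the known components: ΣF_x = -951.8 N, ΣF_y = 173.2 N.
For equilibrium the remaining force must supply (−ΣF_x, −ΣF_y) = (951.8, -173.2) N.
Magnitude = √((951.8)² + (-173.2)²) = 967.5 N; direction = atan2(-173.2, 951.8) = 349.7°.

F ≈ 967 N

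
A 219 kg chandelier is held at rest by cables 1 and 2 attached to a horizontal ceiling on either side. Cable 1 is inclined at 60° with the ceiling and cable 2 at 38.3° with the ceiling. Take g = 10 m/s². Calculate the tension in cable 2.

T_2 ≈ 1110 N

Weight W = 219 × 10 = 2190 N acts straight down.
Horizontal: T_1 cos 60° = T_2 cos 38.3°  →  T_1 = 1.57 T_2.
Vertical: T_1 sin 60° + T_2 sin 38.3° = 2190.
Substituting the horizontal relation into the vertical equation gives 1.979 T_2 = 2190, so T_2 = 1107 N.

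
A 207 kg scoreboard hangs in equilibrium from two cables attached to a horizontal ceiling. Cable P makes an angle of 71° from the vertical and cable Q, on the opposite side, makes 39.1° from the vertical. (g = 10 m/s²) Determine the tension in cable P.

T_P ≈ 1390 N

Angles from the horizontal: cable P is 90° − 71° = 19°, cable Q is 90° − 39.1° = 50.9°.
Weight W = 207 × 10 = 2070 N acts straight down.
Horizontal: T_P cos 19° = T_Q cos 50.9°  →  T_Q = 1.499 T_P.
Vertical: T_P sin 19° + T_Q sin 50.9° = 2070.
Substituting the horizontal relation into the vertical equation gives 1.489 T_P = 2070, so T_P = 1390 N.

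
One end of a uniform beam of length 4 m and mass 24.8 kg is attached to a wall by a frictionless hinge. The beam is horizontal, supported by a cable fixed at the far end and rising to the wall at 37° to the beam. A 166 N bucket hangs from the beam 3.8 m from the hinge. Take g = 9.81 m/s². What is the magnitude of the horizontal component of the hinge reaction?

H_x ≈ 371 N

Take torques about the hinge: T sin 37° · 4 = 24.8×9.81×2 + 166×3.8 = 1117.4 N·m.
So T = 1117.4 / (0.6018 × 4) = 464.17 N.
ΣF_x = 0: H_x = T cos 37° = 370.7 N.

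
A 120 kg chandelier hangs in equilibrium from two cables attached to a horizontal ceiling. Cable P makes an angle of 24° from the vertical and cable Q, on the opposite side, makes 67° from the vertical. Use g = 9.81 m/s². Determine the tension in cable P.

T_P ≈ 1080 N

Angles from the horizontal: cable P is 90° − 24° = 66°, cable Q is 90° − 67° = 23°.
Weight W = 120 × 9.81 = 1177 N acts straight down.
Horizontal: T_P cos 66° = T_Q cos 23°  →  T_Q = 0.4419 T_P.
Vertical: T_P sin 66° + T_Q sin 23° = 1177.
Substituting the horizontal relation into the vertical equation gives 1.086 T_P = 1177, so T_P = 1084 N.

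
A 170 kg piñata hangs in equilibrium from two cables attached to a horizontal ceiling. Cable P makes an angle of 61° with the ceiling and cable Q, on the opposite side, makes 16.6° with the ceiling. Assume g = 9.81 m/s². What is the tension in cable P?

Weight W = 170 × 9.81 = 1668 N acts straight down.
Horizontal: T_P cos 61° = T_Q cos 16.6°  →  T_Q = 0.5059 T_P.
Vertical: T_P sin 61° + T_Q sin 16.6° = 1668.
Substituting the horizontal relation into the vertical equation gives 1.019 T_P = 1668, so T_P = 1636 N.

T_P ≈ 1640 N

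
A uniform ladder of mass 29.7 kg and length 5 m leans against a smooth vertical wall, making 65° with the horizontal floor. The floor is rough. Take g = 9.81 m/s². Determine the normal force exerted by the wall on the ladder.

Torques about the foot: N_wall · 5 sin 65° = 29.7×9.81×2.5 cos 65° → N_wall = 67.931 N.

N_wall ≈ 67.9 N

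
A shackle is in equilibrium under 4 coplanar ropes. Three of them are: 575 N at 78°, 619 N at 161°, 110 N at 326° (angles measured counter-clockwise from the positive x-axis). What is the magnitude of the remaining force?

Sum the known components: ΣF_x = -374.5 N, ΣF_y = 702.5 N.
For equilibrium the remaining force must supply (−ΣF_x, −ΣF_y) = (374.5, -702.5) N.
Magnitude = √((374.5)² + (-702.5)²) = 796.1 N; direction = atan2(-702.5, 374.5) = 298.1°.

F ≈ 796 N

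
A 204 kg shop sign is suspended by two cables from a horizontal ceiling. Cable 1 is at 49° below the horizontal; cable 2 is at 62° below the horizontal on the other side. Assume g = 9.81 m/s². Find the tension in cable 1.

Weight W = 204 × 9.81 = 2001 N acts straight down.
Horizontal: T_1 cos 49° = T_2 cos 62°  →  T_2 = 1.397 T_1.
Vertical: T_1 sin 49° + T_2 sin 62° = 2001.
Substituting the horizontal relation into the vertical equation gives 1.989 T_1 = 2001, so T_1 = 1006 N.

T_1 ≈ 1010 N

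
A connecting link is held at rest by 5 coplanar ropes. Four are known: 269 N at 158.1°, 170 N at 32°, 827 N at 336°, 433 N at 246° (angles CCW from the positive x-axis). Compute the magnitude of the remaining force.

F ≈ 720 N

Sum the known components: ΣF_x = 474 N, ΣF_y = -541.5 N.
For equilibrium the remaining force must supply (−ΣF_x, −ΣF_y) = (-474, 541.5) N.
Magnitude = √((-474)² + (541.5)²) = 719.6 N; direction = atan2(541.5, -474) = 131.2°.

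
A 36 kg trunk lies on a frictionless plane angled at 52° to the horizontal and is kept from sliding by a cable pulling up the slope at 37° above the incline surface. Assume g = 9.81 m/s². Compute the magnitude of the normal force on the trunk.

N ≈ 7.72 N

Take axes along and perpendicular to the incline. Weight components: W sin 52° = 278.3 N down-slope, W cos 52° = 217.4 N into the surface.
Along incline: T cos 37° = W sin 52° → T = 348.5 N.
Perpendicular: N = W cos 52° − T sin 37° = 7.718 N.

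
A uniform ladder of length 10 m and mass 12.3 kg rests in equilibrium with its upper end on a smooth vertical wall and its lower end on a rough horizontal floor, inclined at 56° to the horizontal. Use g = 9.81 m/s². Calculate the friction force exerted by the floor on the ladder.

Torques about the foot: N_wall · 10 sin 56° = 12.3×9.81×5 cos 56° → N_wall = 40.694 N.
ΣF_x = 0: f_floor = N_wall = 40.694 N.

f ≈ 40.7 N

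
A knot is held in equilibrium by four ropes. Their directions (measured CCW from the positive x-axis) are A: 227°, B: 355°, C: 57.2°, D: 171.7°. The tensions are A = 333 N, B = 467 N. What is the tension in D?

T_D ≈ 389 N

Resolve: ΣF_x = 333 cos 227° + 467 cos 355° + T_C cos 57.2° + T_D cos 171.7° = 0.
        ΣF_y = 333 sin 227° + 467 sin 355° + T_C sin 57.2° + T_D sin 171.7° = 0.
The known terms sum to (238.1, -284.2) N, so 0.5417 T_C − 0.9895 T_D = -238.1 and 0.8406 T_C + 0.1444 T_D = 284.2.
Solving simultaneously: T_C = 271.3 N, T_D = 389.2 N.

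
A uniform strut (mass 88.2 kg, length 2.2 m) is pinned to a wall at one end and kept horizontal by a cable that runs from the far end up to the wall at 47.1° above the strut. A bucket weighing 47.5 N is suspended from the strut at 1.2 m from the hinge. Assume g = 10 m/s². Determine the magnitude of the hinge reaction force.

|H| ≈ 634 N

Take torques about the hinge: T sin 47.1° · 2.2 = 88.2×10×1.1 + 47.5×1.2 = 1027.2 N·m.
So T = 1027.2 / (0.7325 × 2.2) = 637.38 N.
ΣF_x = 0: H_x = T cos 47.1° = 433.88 N.
ΣF_y = 0: H_y = (88.2×10 + 47.5) − T sin 47.1° = 929.5 − 466.91 = 462.59 N.
|H| = √(H_x² + H_y²) = √((433.88)² + (462.59)²) = 634.22 N.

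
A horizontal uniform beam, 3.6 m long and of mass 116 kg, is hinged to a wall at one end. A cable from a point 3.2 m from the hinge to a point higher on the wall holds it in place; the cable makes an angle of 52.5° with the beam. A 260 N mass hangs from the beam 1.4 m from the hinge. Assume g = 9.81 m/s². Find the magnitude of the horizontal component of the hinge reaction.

H_x ≈ 578 N

Take torques about the hinge: T sin 52.5° · 3.2 = 116×9.81×1.8 + 260×1.4 = 2412.3 N·m.
So T = 2412.3 / (0.7934 × 3.2) = 950.21 N.
ΣF_x = 0: H_x = T cos 52.5° = 578.45 N.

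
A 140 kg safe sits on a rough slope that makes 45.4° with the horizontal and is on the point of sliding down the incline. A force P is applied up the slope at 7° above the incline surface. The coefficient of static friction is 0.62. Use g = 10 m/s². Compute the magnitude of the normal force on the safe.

On the verge of sliding down the incline, friction equals μN and acts up the slope.
Perpendicular: N + P sin 7° = W cos 45.4° = 983 N.
Along incline: P cos 7° + μN = W sin 45.4° with W sin 45.4° = 996.8 N.
Solving the pair for P and N: P = 422.4 N, N = 931.5 N (and f = μN = 577.6 N).

N ≈ 932 N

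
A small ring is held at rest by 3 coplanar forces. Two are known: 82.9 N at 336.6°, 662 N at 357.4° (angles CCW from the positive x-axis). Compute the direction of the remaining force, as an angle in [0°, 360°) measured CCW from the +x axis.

θ ≈ 175°

Sum the known components: ΣF_x = 737.4 N, ΣF_y = -62.95 N.
For equilibrium the remaining force must supply (−ΣF_x, −ΣF_y) = (-737.4, 62.95) N.
Magnitude = √((-737.4)² + (62.95)²) = 740.1 N; direction = atan2(62.95, -737.4) = 175.1°.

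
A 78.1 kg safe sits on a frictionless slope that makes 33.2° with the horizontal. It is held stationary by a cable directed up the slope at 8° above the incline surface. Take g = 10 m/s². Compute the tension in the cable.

Take axes along and perpendicular to the incline. Weight components: W sin 33.2° = 427.6 N down-slope, W cos 33.2° = 653.5 N into the surface.
Along incline: T cos 8° = W sin 33.2° → T = 431.8 N.
Perpendicular: N = W cos 33.2° − T sin 8° = 593.4 N.

T ≈ 432 N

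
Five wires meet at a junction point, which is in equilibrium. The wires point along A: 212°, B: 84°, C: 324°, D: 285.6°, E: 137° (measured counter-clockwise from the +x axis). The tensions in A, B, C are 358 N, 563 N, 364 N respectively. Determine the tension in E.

Resolve: ΣF_x = 358 cos 212° + 563 cos 84° + 364 cos 324° + T_D cos 285.6° + T_E cos 137° = 0.
        ΣF_y = 358 sin 212° + 563 sin 84° + 364 sin 324° + T_D sin 285.6° + T_E sin 137° = 0.
The known terms sum to (49.73, 156.3) N, so 0.2689 T_D − 0.7314 T_E = -49.73 and -0.9632 T_D + 0.6820 T_E = -156.3.
Solving simultaneously: T_D = 284.4 N, T_E = 172.6 N.

T_E ≈ 173 N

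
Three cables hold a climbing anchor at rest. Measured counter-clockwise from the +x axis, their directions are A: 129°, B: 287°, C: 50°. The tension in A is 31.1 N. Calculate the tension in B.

T_B ≈ 36.4 N

Resolve: ΣF_x = 31.1 cos 129° + T_B cos 287° + T_C cos 50° = 0.
        ΣF_y = 31.1 sin 129° + T_B sin 287° + T_C sin 50° = 0.
The known terms sum to (-19.57, 24.17) N, so 0.2924 T_B + 0.6428 T_C = 19.57 and -0.9563 T_B + 0.7660 T_C = -24.17.
Solving simultaneously: T_B = 36.40 N, T_C = 13.89 N.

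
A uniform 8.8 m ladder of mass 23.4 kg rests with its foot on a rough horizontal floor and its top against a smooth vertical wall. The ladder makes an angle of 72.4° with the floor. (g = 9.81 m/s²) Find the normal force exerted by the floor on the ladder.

ΣF_y = 0: N_floor = 23.4×9.81 = 229.55 N.

N_floor ≈ 230 N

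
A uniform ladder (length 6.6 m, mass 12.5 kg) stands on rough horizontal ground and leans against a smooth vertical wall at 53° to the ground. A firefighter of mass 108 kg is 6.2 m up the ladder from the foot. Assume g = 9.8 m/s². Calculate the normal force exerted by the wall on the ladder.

Torques about the foot: N_wall · 6.6 sin 53° = 12.5×9.8×3.3 cos 53° + 108×9.8×6.2 cos 53° → N_wall = 795.38 N.

N_wall ≈ 795 N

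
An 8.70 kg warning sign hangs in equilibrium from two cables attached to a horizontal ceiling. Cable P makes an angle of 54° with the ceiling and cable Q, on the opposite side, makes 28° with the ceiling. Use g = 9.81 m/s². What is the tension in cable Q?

T_Q ≈ 50.7 N

Weight W = 8.70 × 9.81 = 85.35 N acts straight down.
Horizontal: T_P cos 54° = T_Q cos 28°  →  T_P = 1.502 T_Q.
Vertical: T_P sin 54° + T_Q sin 28° = 85.35.
Substituting the horizontal relation into the vertical equation gives 1.685 T_Q = 85.35, so T_Q = 50.66 N.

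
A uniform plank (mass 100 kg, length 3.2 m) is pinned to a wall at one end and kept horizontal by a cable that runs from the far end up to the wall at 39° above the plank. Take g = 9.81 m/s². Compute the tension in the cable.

T ≈ 779 N

Take torques about the hinge: T sin 39° · 3.2 = 100×9.81×1.6 = 1569.6 N·m.
So T = 1569.6 / (0.6293 × 3.2) = 779.41 N.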